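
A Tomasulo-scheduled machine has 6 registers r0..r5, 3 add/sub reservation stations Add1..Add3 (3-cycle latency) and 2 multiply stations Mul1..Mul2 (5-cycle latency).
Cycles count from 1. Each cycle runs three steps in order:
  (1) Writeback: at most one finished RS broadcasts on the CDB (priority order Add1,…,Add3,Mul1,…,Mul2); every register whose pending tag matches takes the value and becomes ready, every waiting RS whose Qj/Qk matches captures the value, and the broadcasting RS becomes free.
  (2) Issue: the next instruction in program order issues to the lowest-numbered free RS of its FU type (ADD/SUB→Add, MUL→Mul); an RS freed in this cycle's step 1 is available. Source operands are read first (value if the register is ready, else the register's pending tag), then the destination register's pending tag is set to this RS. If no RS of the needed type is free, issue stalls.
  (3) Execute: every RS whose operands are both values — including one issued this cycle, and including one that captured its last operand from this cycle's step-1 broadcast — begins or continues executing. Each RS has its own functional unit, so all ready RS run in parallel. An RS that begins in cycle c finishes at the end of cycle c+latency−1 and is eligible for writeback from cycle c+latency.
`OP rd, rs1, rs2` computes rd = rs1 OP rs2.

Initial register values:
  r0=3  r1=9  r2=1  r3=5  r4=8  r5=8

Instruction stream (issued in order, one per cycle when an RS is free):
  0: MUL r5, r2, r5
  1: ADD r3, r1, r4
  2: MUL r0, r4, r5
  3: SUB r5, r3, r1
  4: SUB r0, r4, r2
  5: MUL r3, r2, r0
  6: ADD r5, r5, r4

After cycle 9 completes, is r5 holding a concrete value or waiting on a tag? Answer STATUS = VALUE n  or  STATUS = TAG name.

STATUS = TAG Add3

cycle 1: issue MUL r5<-Mul1 // r0:3,r1:9,r2:1,r3:5,r4:8,r5:Mul1
cycle 2: issue ADD r3<-Add1 // r0:3,r1:9,r2:1,r3:Add1,r4:8,r5:Mul1
cycle 3: issue MUL r0<-Mul2 // r0:Mul2,r1:9,r2:1,r3:Add1,r4:8,r5:Mul1
cycle 4: issue SUB r5<-Add2 // r0:Mul2,r1:9,r2:1,r3:Add1,r4:8,r5:Add2
cycle 5: CDB Add1=17; issue SUB r0<-Add1 // r0:Add1,r1:9,r2:1,r3:17,r4:8,r5:Add2
cycle 6: CDB Mul1=8; issue MUL r3<-Mul1 // r0:Add1,r1:9,r2:1,r3:Mul1,r4:8,r5:Add2
cycle 7: issue ADD r5<-Add3 // r0:Add1,r1:9,r2:1,r3:Mul1,r4:8,r5:Add3
cycle 8: CDB Add1=7 // r0:7,r1:9,r2:1,r3:Mul1,r4:8,r5:Add3
cycle 9: CDB Add2=8 // r0:7,r1:9,r2:1,r3:Mul1,r4:8,r5:Add3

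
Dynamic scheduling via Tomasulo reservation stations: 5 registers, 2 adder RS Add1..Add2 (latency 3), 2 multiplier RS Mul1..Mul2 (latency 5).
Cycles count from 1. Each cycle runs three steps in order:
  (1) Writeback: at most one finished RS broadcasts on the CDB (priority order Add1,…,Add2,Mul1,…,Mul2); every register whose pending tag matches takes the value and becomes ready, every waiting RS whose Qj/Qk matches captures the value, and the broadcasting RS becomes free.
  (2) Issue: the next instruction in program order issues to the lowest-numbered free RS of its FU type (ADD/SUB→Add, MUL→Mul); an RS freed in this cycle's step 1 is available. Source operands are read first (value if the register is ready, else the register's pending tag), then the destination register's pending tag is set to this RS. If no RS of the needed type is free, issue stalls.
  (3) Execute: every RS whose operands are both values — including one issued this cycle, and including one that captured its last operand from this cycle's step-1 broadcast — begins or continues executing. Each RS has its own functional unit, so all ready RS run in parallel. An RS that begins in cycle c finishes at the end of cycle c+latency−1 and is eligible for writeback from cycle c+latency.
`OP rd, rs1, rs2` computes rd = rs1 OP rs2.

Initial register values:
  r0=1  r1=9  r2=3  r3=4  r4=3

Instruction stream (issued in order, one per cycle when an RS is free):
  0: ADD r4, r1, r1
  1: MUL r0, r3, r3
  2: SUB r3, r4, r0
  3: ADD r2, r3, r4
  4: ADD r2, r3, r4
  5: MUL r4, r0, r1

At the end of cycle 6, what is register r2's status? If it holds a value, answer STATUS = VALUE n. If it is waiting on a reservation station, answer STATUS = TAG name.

c1: issue ADD r4<-Add1 | r0:1,r1:9,r2:3,r3:4,r4:Add1
c2: issue MUL r0<-Mul1 | r0:Mul1,r1:9,r2:3,r3:4,r4:Add1
c3: issue SUB r3<-Add2 | r0:Mul1,r1:9,r2:3,r3:Add2,r4:Add1
c4: CDB Add1=18; issue ADD r2<-Add1 | r0:Mul1,r1:9,r2:Add1,r3:Add2,r4:18
c5: stall | r0:Mul1,r1:9,r2:Add1,r3:Add2,r4:18
c6: stall | r0:Mul1,r1:9,r2:Add1,r3:Add2,r4:18

STATUS = TAG Add1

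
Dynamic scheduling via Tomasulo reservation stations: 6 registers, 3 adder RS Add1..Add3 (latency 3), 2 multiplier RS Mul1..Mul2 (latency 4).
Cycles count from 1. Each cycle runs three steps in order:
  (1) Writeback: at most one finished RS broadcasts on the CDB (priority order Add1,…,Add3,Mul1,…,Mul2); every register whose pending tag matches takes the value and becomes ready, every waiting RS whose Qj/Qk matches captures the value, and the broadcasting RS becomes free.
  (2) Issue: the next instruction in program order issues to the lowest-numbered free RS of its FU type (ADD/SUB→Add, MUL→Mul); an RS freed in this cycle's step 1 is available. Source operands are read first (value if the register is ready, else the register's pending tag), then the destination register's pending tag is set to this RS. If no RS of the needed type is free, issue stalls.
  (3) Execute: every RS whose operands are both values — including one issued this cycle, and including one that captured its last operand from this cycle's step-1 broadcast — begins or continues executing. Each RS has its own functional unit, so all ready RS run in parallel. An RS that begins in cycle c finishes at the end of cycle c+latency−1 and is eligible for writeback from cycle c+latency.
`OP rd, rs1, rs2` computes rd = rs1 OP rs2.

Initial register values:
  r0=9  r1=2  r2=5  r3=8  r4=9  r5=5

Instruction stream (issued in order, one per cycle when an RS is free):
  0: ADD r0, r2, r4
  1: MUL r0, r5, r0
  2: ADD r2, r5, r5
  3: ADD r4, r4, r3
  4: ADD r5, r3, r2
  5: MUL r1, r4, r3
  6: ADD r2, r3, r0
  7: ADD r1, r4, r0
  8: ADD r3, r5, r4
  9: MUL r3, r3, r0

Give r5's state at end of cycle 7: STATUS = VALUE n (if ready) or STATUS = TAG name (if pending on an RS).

  c1: issue ADD r0<-Add1  regs: r0:Add1,r1:2,r2:5,r3:8,r4:9,r5:5
  c2: issue MUL r0<-Mul1  regs: r0:Mul1,r1:2,r2:5,r3:8,r4:9,r5:5
  c3: issue ADD r2<-Add2  regs: r0:Mul1,r1:2,r2:Add2,r3:8,r4:9,r5:5
  c4: CDB Add1=14; issue ADD r4<-Add1  regs: r0:Mul1,r1:2,r2:Add2,r3:8,r4:Add1,r5:5
  c5: issue ADD r5<-Add3  regs: r0:Mul1,r1:2,r2:Add2,r3:8,r4:Add1,r5:Add3
  c6: CDB Add2=10; issue MUL r1<-Mul2  regs: r0:Mul1,r1:Mul2,r2:10,r3:8,r4:Add1,r5:Add3
  c7: CDB Add1=17; issue ADD r2<-Add1  regs: r0:Mul1,r1:Mul2,r2:Add1,r3:8,r4:17,r5:Add3

STATUS = TAG Add3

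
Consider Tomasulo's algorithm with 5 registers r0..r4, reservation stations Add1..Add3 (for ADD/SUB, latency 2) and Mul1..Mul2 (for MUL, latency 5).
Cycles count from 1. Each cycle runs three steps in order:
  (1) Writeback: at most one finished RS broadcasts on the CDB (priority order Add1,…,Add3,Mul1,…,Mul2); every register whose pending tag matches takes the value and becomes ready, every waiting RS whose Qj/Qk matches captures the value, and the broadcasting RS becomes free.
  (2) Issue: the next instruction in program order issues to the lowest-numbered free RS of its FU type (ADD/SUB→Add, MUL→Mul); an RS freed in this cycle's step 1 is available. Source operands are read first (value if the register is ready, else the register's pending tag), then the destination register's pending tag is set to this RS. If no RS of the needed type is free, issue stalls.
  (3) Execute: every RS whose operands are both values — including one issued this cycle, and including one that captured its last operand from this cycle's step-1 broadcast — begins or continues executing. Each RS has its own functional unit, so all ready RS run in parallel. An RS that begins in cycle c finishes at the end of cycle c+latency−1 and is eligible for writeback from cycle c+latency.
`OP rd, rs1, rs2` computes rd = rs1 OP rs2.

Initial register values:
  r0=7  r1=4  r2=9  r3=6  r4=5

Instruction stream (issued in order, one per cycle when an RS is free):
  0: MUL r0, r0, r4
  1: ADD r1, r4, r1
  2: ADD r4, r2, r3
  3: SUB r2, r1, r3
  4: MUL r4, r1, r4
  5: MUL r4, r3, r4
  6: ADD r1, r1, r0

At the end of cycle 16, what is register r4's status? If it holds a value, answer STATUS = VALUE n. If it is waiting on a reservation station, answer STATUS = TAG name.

STATUS = VALUE 810

  c1: issue MUL r0<-Mul1  regs: r0:Mul1,r1:4,r2:9,r3:6,r4:5
  c2: issue ADD r1<-Add1  regs: r0:Mul1,r1:Add1,r2:9,r3:6,r4:5
  c3: issue ADD r4<-Add2  regs: r0:Mul1,r1:Add1,r2:9,r3:6,r4:Add2
  c4: CDB Add1=9; issue SUB r2<-Add1  regs: r0:Mul1,r1:9,r2:Add1,r3:6,r4:Add2
  c5: CDB Add2=15; issue MUL r4<-Mul2  regs: r0:Mul1,r1:9,r2:Add1,r3:6,r4:Mul2
  c6: CDB Add1=3; stall  regs: r0:Mul1,r1:9,r2:3,r3:6,r4:Mul2
  c7: CDB Mul1=35; issue MUL r4<-Mul1  regs: r0:35,r1:9,r2:3,r3:6,r4:Mul1
  c8: issue ADD r1<-Add1  regs: r0:35,r1:Add1,r2:3,r3:6,r4:Mul1
  c9: -  regs: r0:35,r1:Add1,r2:3,r3:6,r4:Mul1
  c10: CDB Add1=44  regs: r0:35,r1:44,r2:3,r3:6,r4:Mul1
  c11: CDB Mul2=135  regs: r0:35,r1:44,r2:3,r3:6,r4:Mul1
  c12: -  regs: r0:35,r1:44,r2:3,r3:6,r4:Mul1
  c13: -  regs: r0:35,r1:44,r2:3,r3:6,r4:Mul1
  c14: -  regs: r0:35,r1:44,r2:3,r3:6,r4:Mul1
  c15: -  regs: r0:35,r1:44,r2:3,r3:6,r4:Mul1
  c16: CDB Mul1=810  regs: r0:35,r1:44,r2:3,r3:6,r4:810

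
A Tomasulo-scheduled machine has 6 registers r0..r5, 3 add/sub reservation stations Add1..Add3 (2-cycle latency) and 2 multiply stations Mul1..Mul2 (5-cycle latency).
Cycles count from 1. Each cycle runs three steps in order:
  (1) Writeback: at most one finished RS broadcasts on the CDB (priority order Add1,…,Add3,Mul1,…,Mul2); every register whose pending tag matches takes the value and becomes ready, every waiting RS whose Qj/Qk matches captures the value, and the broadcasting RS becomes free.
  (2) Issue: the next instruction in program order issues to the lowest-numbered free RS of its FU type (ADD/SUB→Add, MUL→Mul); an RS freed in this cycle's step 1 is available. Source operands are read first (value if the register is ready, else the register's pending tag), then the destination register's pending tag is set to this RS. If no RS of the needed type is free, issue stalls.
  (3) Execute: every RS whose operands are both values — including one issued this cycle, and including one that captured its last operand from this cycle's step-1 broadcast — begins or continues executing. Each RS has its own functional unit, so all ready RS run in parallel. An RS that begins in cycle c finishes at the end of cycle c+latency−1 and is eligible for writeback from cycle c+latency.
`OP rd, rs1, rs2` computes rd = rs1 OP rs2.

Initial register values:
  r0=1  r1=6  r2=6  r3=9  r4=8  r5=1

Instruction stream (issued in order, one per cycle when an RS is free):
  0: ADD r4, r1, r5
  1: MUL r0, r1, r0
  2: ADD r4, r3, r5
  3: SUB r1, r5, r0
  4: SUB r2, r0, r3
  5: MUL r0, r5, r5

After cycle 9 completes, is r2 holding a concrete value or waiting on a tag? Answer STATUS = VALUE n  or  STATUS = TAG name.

STATUS = VALUE -3

  c1: issue ADD r4<-Add1  regs: r0:1,r1:6,r2:6,r3:9,r4:Add1,r5:1
  c2: issue MUL r0<-Mul1  regs: r0:Mul1,r1:6,r2:6,r3:9,r4:Add1,r5:1
  c3: CDB Add1=7; issue ADD r4<-Add1  regs: r0:Mul1,r1:6,r2:6,r3:9,r4:Add1,r5:1
  c4: issue SUB r1<-Add2  regs: r0:Mul1,r1:Add2,r2:6,r3:9,r4:Add1,r5:1
  c5: CDB Add1=10; issue SUB r2<-Add1  regs: r0:Mul1,r1:Add2,r2:Add1,r3:9,r4:10,r5:1
  c6: issue MUL r0<-Mul2  regs: r0:Mul2,r1:Add2,r2:Add1,r3:9,r4:10,r5:1
  c7: CDB Mul1=6  regs: r0:Mul2,r1:Add2,r2:Add1,r3:9,r4:10,r5:1
  c8: -  regs: r0:Mul2,r1:Add2,r2:Add1,r3:9,r4:10,r5:1
  c9: CDB Add1=-3  regs: r0:Mul2,r1:Add2,r2:-3,r3:9,r4:10,r5:1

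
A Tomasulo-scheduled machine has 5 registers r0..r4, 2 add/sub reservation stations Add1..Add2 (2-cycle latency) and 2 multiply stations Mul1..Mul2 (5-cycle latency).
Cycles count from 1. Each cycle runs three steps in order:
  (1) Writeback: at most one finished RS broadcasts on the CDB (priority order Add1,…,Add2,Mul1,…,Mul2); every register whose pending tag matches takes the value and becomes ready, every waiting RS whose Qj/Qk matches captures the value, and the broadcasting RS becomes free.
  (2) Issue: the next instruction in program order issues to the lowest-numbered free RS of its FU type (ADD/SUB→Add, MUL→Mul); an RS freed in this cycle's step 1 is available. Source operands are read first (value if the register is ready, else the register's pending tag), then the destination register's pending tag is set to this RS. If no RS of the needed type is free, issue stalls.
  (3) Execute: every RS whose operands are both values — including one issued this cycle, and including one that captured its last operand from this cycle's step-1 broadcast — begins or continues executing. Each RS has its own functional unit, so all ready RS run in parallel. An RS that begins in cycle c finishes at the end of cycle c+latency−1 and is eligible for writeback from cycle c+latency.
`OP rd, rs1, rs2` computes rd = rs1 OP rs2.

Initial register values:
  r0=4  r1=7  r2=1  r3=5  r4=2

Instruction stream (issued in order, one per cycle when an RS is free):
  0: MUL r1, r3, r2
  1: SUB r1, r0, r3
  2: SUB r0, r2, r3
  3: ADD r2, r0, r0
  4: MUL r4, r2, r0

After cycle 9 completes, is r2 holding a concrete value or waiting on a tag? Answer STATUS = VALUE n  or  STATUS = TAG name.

c1: issue MUL r1<-Mul1 | r0:4,r1:Mul1,r2:1,r3:5,r4:2
c2: issue SUB r1<-Add1 | r0:4,r1:Add1,r2:1,r3:5,r4:2
c3: issue SUB r0<-Add2 | r0:Add2,r1:Add1,r2:1,r3:5,r4:2
c4: CDB Add1=-1; issue ADD r2<-Add1 | r0:Add2,r1:-1,r2:Add1,r3:5,r4:2
c5: CDB Add2=-4; issue MUL r4<-Mul2 | r0:-4,r1:-1,r2:Add1,r3:5,r4:Mul2
c6: CDB Mul1=5 | r0:-4,r1:-1,r2:Add1,r3:5,r4:Mul2
c7: CDB Add1=-8 | r0:-4,r1:-1,r2:-8,r3:5,r4:Mul2
c8: - | r0:-4,r1:-1,r2:-8,r3:5,r4:Mul2
c9: - | r0:-4,r1:-1,r2:-8,r3:5,r4:Mul2

STATUS = VALUE -8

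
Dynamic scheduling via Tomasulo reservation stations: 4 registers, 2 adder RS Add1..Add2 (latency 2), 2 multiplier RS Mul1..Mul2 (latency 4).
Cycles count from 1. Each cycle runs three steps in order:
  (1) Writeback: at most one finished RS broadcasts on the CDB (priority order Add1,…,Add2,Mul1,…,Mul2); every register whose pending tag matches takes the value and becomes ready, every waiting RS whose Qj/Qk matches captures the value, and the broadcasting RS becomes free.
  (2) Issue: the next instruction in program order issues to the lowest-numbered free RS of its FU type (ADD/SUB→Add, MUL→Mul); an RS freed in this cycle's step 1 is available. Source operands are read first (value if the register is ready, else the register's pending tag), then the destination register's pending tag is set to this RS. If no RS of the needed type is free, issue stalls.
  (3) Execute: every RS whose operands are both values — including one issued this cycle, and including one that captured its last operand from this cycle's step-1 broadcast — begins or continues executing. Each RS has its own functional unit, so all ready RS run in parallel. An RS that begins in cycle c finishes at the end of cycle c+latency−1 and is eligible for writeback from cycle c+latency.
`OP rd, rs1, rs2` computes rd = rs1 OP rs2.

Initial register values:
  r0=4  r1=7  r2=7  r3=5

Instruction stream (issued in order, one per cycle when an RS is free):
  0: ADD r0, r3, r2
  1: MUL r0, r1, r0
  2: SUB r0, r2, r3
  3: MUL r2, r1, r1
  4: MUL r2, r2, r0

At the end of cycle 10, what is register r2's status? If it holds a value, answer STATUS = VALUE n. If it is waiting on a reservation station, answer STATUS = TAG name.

  c1: issue ADD r0<-Add1  regs: r0:Add1,r1:7,r2:7,r3:5
  c2: issue MUL r0<-Mul1  regs: r0:Mul1,r1:7,r2:7,r3:5
  c3: CDB Add1=12; issue SUB r0<-Add1  regs: r0:Add1,r1:7,r2:7,r3:5
  c4: issue MUL r2<-Mul2  regs: r0:Add1,r1:7,r2:Mul2,r3:5
  c5: CDB Add1=2; stall  regs: r0:2,r1:7,r2:Mul2,r3:5
  c6: stall  regs: r0:2,r1:7,r2:Mul2,r3:5
  c7: CDB Mul1=84; issue MUL r2<-Mul1  regs: r0:2,r1:7,r2:Mul1,r3:5
  c8: CDB Mul2=49  regs: r0:2,r1:7,r2:Mul1,r3:5
  c9: -  regs: r0:2,r1:7,r2:Mul1,r3:5
  c10: -  regs: r0:2,r1:7,r2:Mul1,r3:5

STATUS = TAG Mul1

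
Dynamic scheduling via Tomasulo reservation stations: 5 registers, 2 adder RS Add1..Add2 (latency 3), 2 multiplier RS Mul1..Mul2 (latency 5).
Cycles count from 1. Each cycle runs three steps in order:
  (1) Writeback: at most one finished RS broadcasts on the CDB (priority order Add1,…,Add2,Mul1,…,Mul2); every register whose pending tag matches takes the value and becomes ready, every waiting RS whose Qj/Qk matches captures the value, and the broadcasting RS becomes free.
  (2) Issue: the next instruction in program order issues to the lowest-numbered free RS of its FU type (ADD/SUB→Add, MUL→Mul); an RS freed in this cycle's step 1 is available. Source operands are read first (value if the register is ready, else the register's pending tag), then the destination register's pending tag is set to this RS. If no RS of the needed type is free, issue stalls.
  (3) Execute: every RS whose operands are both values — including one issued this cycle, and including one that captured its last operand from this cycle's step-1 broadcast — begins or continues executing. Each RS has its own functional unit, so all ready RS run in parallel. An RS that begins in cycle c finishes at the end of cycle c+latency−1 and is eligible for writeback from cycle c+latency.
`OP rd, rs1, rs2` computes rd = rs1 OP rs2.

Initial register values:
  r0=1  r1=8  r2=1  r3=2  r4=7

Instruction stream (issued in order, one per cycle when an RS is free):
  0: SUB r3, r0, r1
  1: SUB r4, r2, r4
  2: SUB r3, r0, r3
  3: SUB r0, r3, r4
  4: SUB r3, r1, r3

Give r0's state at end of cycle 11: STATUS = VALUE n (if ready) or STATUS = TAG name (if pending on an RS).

cycle 1: issue SUB r3<-Add1 // r0:1,r1:8,r2:1,r3:Add1,r4:7
cycle 2: issue SUB r4<-Add2 // r0:1,r1:8,r2:1,r3:Add1,r4:Add2
cycle 3: stall // r0:1,r1:8,r2:1,r3:Add1,r4:Add2
cycle 4: CDB Add1=-7; issue SUB r3<-Add1 // r0:1,r1:8,r2:1,r3:Add1,r4:Add2
cycle 5: CDB Add2=-6; issue SUB r0<-Add2 // r0:Add2,r1:8,r2:1,r3:Add1,r4:-6
cycle 6: stall // r0:Add2,r1:8,r2:1,r3:Add1,r4:-6
cycle 7: CDB Add1=8; issue SUB r3<-Add1 // r0:Add2,r1:8,r2:1,r3:Add1,r4:-6
cycle 8: - // r0:Add2,r1:8,r2:1,r3:Add1,r4:-6
cycle 9: - // r0:Add2,r1:8,r2:1,r3:Add1,r4:-6
cycle 10: CDB Add1=0 // r0:Add2,r1:8,r2:1,r3:0,r4:-6
cycle 11: CDB Add2=14 // r0:14,r1:8,r2:1,r3:0,r4:-6

STATUS = VALUE 14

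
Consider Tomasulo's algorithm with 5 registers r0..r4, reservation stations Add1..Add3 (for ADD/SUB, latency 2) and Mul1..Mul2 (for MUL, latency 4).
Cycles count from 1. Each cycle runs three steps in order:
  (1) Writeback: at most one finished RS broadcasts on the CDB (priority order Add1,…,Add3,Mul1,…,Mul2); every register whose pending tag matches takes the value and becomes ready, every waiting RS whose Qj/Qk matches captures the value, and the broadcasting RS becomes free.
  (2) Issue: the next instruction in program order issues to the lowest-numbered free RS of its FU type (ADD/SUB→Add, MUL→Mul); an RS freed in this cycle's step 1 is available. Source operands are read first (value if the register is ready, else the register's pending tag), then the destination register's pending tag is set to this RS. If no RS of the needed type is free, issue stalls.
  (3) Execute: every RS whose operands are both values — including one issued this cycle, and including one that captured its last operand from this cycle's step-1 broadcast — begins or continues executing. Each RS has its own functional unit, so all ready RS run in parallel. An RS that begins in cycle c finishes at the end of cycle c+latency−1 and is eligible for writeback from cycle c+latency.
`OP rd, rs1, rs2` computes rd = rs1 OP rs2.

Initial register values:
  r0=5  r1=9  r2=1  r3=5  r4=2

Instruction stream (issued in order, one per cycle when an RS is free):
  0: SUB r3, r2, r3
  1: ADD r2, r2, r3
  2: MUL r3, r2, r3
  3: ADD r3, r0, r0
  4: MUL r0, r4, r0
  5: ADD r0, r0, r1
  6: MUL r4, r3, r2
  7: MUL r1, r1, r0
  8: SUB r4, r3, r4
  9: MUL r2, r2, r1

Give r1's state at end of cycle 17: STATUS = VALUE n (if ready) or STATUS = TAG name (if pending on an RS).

STATUS = VALUE 171

  c1: issue SUB r3<-Add1  regs: r0:5,r1:9,r2:1,r3:Add1,r4:2
  c2: issue ADD r2<-Add2  regs: r0:5,r1:9,r2:Add2,r3:Add1,r4:2
  c3: CDB Add1=-4; issue MUL r3<-Mul1  regs: r0:5,r1:9,r2:Add2,r3:Mul1,r4:2
  c4: issue ADD r3<-Add1  regs: r0:5,r1:9,r2:Add2,r3:Add1,r4:2
  c5: CDB Add2=-3; issue MUL r0<-Mul2  regs: r0:Mul2,r1:9,r2:-3,r3:Add1,r4:2
  c6: CDB Add1=10; issue ADD r0<-Add1  regs: r0:Add1,r1:9,r2:-3,r3:10,r4:2
  c7: stall  regs: r0:Add1,r1:9,r2:-3,r3:10,r4:2
  c8: stall  regs: r0:Add1,r1:9,r2:-3,r3:10,r4:2
  c9: CDB Mul1=12; issue MUL r4<-Mul1  regs: r0:Add1,r1:9,r2:-3,r3:10,r4:Mul1
  c10: CDB Mul2=10; issue MUL r1<-Mul2  regs: r0:Add1,r1:Mul2,r2:-3,r3:10,r4:Mul1
  c11: issue SUB r4<-Add2  regs: r0:Add1,r1:Mul2,r2:-3,r3:10,r4:Add2
  c12: CDB Add1=19; stall  regs: r0:19,r1:Mul2,r2:-3,r3:10,r4:Add2
  c13: CDB Mul1=-30; issue MUL r2<-Mul1  regs: r0:19,r1:Mul2,r2:Mul1,r3:10,r4:Add2
  c14: -  regs: r0:19,r1:Mul2,r2:Mul1,r3:10,r4:Add2
  c15: CDB Add2=40  regs: r0:19,r1:Mul2,r2:Mul1,r3:10,r4:40
  c16: CDB Mul2=171  regs: r0:19,r1:171,r2:Mul1,r3:10,r4:40
  c17: -  regs: r0:19,r1:171,r2:Mul1,r3:10,r4:40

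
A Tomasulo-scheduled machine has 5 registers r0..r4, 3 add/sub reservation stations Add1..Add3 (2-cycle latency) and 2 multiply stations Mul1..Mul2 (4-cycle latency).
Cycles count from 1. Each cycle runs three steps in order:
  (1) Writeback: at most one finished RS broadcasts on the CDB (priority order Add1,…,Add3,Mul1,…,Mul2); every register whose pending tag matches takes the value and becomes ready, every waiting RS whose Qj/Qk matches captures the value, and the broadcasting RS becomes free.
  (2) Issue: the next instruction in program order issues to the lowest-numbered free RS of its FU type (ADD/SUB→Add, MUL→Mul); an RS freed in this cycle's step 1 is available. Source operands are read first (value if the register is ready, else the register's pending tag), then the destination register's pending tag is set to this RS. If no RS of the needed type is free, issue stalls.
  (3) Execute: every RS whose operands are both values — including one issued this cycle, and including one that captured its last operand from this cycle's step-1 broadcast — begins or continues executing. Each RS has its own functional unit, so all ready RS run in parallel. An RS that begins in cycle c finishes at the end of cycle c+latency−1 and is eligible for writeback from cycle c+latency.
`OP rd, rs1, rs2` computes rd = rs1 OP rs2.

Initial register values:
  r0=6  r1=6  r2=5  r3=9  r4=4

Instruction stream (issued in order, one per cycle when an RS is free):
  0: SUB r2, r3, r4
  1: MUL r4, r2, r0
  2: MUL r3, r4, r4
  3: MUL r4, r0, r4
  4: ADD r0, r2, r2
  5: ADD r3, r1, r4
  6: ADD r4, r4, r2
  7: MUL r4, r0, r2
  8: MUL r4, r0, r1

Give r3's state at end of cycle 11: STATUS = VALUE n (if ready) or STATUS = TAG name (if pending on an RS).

  c1: issue SUB r2<-Add1  regs: r0:6,r1:6,r2:Add1,r3:9,r4:4
  c2: issue MUL r4<-Mul1  regs: r0:6,r1:6,r2:Add1,r3:9,r4:Mul1
  c3: CDB Add1=5; issue MUL r3<-Mul2  regs: r0:6,r1:6,r2:5,r3:Mul2,r4:Mul1
  c4: stall  regs: r0:6,r1:6,r2:5,r3:Mul2,r4:Mul1
  c5: stall  regs: r0:6,r1:6,r2:5,r3:Mul2,r4:Mul1
  c6: stall  regs: r0:6,r1:6,r2:5,r3:Mul2,r4:Mul1
  c7: CDB Mul1=30; issue MUL r4<-Mul1  regs: r0:6,r1:6,r2:5,r3:Mul2,r4:Mul1
  c8: issue ADD r0<-Add1  regs: r0:Add1,r1:6,r2:5,r3:Mul2,r4:Mul1
  c9: issue ADD r3<-Add2  regs: r0:Add1,r1:6,r2:5,r3:Add2,r4:Mul1
  c10: CDB Add1=10; issue ADD r4<-Add1  regs: r0:10,r1:6,r2:5,r3:Add2,r4:Add1
  c11: CDB Mul1=180; issue MUL r4<-Mul1  regs: r0:10,r1:6,r2:5,r3:Add2,r4:Mul1

STATUS = TAG Add2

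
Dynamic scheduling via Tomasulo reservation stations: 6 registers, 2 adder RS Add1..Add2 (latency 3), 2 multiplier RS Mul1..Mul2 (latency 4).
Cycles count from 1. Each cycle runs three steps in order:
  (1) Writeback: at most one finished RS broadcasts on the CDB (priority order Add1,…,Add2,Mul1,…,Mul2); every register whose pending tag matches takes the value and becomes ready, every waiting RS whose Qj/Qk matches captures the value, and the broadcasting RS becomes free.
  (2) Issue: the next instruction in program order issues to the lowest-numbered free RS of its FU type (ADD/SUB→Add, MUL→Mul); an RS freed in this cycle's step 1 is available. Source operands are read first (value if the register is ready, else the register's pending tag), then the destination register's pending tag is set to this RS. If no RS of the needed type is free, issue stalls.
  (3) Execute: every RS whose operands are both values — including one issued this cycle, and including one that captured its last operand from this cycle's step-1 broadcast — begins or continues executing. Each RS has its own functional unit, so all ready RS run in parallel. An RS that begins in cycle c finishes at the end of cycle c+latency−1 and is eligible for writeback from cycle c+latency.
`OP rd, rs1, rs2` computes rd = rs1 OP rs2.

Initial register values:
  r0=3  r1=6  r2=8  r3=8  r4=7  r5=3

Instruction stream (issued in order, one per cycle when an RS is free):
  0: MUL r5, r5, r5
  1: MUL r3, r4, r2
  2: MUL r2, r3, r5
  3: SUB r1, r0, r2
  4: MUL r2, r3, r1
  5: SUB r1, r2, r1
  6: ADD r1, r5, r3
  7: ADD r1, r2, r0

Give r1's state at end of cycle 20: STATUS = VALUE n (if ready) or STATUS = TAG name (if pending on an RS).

cycle 1: issue MUL r5<-Mul1 // r0:3,r1:6,r2:8,r3:8,r4:7,r5:Mul1
cycle 2: issue MUL r3<-Mul2 // r0:3,r1:6,r2:8,r3:Mul2,r4:7,r5:Mul1
cycle 3: stall // r0:3,r1:6,r2:8,r3:Mul2,r4:7,r5:Mul1
cycle 4: stall // r0:3,r1:6,r2:8,r3:Mul2,r4:7,r5:Mul1
cycle 5: CDB Mul1=9; issue MUL r2<-Mul1 // r0:3,r1:6,r2:Mul1,r3:Mul2,r4:7,r5:9
cycle 6: CDB Mul2=56; issue SUB r1<-Add1 // r0:3,r1:Add1,r2:Mul1,r3:56,r4:7,r5:9
cycle 7: issue MUL r2<-Mul2 // r0:3,r1:Add1,r2:Mul2,r3:56,r4:7,r5:9
cycle 8: issue SUB r1<-Add2 // r0:3,r1:Add2,r2:Mul2,r3:56,r4:7,r5:9
cycle 9: stall // r0:3,r1:Add2,r2:Mul2,r3:56,r4:7,r5:9
cycle 10: CDB Mul1=504; stall // r0:3,r1:Add2,r2:Mul2,r3:56,r4:7,r5:9
cycle 11: stall // r0:3,r1:Add2,r2:Mul2,r3:56,r4:7,r5:9
cycle 12: stall // r0:3,r1:Add2,r2:Mul2,r3:56,r4:7,r5:9
cycle 13: CDB Add1=-501; issue ADD r1<-Add1 // r0:3,r1:Add1,r2:Mul2,r3:56,r4:7,r5:9
cycle 14: stall // r0:3,r1:Add1,r2:Mul2,r3:56,r4:7,r5:9
cycle 15: stall // r0:3,r1:Add1,r2:Mul2,r3:56,r4:7,r5:9
cycle 16: CDB Add1=65; issue ADD r1<-Add1 // r0:3,r1:Add1,r2:Mul2,r3:56,r4:7,r5:9
cycle 17: CDB Mul2=-28056 // r0:3,r1:Add1,r2:-28056,r3:56,r4:7,r5:9
cycle 18: - // r0:3,r1:Add1,r2:-28056,r3:56,r4:7,r5:9
cycle 19: - // r0:3,r1:Add1,r2:-28056,r3:56,r4:7,r5:9
cycle 20: CDB Add1=-28053 // r0:3,r1:-28053,r2:-28056,r3:56,r4:7,r5:9

STATUS = VALUE -28053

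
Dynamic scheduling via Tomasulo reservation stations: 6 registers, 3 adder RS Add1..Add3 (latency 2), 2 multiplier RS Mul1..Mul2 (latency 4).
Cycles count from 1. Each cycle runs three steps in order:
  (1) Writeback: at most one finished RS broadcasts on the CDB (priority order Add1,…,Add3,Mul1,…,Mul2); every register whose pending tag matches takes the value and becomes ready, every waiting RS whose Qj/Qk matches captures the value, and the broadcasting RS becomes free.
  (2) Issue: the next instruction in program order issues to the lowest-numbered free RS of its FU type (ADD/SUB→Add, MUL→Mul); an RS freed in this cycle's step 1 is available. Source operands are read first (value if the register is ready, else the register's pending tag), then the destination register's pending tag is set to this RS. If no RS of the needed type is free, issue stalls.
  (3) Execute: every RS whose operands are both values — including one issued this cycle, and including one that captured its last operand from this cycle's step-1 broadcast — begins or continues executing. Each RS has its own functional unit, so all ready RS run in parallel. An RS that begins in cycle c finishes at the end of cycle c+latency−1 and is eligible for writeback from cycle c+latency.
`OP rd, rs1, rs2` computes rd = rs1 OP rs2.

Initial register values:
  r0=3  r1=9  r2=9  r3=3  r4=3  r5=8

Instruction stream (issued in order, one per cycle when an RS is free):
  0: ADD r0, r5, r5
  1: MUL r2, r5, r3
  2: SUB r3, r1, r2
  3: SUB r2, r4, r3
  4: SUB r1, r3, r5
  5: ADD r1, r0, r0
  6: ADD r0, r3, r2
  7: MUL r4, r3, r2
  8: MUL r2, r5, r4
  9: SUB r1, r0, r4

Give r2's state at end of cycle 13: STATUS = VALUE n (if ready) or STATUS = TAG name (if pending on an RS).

  c1: issue ADD r0<-Add1  regs: r0:Add1,r1:9,r2:9,r3:3,r4:3,r5:8
  c2: issue MUL r2<-Mul1  regs: r0:Add1,r1:9,r2:Mul1,r3:3,r4:3,r5:8
  c3: CDB Add1=16; issue SUB r3<-Add1  regs: r0:16,r1:9,r2:Mul1,r3:Add1,r4:3,r5:8
  c4: issue SUB r2<-Add2  regs: r0:16,r1:9,r2:Add2,r3:Add1,r4:3,r5:8
  c5: issue SUB r1<-Add3  regs: r0:16,r1:Add3,r2:Add2,r3:Add1,r4:3,r5:8
  c6: CDB Mul1=24; stall  regs: r0:16,r1:Add3,r2:Add2,r3:Add1,r4:3,r5:8
  c7: stall  regs: r0:16,r1:Add3,r2:Add2,r3:Add1,r4:3,r5:8
  c8: CDB Add1=-15; issue ADD r1<-Add1  regs: r0:16,r1:Add1,r2:Add2,r3:-15,r4:3,r5:8
  c9: stall  regs: r0:16,r1:Add1,r2:Add2,r3:-15,r4:3,r5:8
  c10: CDB Add1=32; issue ADD r0<-Add1  regs: r0:Add1,r1:32,r2:Add2,r3:-15,r4:3,r5:8
  c11: CDB Add2=18; issue MUL r4<-Mul1  regs: r0:Add1,r1:32,r2:18,r3:-15,r4:Mul1,r5:8
  c12: CDB Add3=-23; issue MUL r2<-Mul2  regs: r0:Add1,r1:32,r2:Mul2,r3:-15,r4:Mul1,r5:8
  c13: CDB Add1=3; issue SUB r1<-Add1  regs: r0:3,r1:Add1,r2:Mul2,r3:-15,r4:Mul1,r5:8

STATUS = TAG Mul2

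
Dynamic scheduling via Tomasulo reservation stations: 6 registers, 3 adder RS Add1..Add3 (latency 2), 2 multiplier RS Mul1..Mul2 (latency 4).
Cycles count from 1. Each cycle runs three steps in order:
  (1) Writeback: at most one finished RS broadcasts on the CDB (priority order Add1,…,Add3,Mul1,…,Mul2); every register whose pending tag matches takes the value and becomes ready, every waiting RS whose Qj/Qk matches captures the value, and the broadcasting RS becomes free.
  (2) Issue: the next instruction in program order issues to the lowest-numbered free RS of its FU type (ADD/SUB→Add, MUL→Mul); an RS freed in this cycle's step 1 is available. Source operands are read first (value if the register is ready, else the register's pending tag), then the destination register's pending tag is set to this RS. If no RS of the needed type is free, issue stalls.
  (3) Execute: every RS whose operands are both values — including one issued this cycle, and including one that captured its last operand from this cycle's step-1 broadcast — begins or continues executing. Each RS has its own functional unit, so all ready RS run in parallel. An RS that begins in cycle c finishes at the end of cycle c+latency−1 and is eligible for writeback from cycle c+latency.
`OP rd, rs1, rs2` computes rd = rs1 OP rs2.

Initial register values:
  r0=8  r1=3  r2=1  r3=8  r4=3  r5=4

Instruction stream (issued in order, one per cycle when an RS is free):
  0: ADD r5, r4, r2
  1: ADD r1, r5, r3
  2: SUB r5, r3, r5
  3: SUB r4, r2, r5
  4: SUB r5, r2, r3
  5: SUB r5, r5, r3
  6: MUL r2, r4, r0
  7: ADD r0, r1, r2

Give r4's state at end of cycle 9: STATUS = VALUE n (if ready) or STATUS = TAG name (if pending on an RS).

STATUS = VALUE -3

cycle 1: issue ADD r5<-Add1 // r0:8,r1:3,r2:1,r3:8,r4:3,r5:Add1
cycle 2: issue ADD r1<-Add2 // r0:8,r1:Add2,r2:1,r3:8,r4:3,r5:Add1
cycle 3: CDB Add1=4; issue SUB r5<-Add1 // r0:8,r1:Add2,r2:1,r3:8,r4:3,r5:Add1
cycle 4: issue SUB r4<-Add3 // r0:8,r1:Add2,r2:1,r3:8,r4:Add3,r5:Add1
cycle 5: CDB Add1=4; issue SUB r5<-Add1 // r0:8,r1:Add2,r2:1,r3:8,r4:Add3,r5:Add1
cycle 6: CDB Add2=12; issue SUB r5<-Add2 // r0:8,r1:12,r2:1,r3:8,r4:Add3,r5:Add2
cycle 7: CDB Add1=-7; issue MUL r2<-Mul1 // r0:8,r1:12,r2:Mul1,r3:8,r4:Add3,r5:Add2
cycle 8: CDB Add3=-3; issue ADD r0<-Add1 // r0:Add1,r1:12,r2:Mul1,r3:8,r4:-3,r5:Add2
cycle 9: CDB Add2=-15 // r0:Add1,r1:12,r2:Mul1,r3:8,r4:-3,r5:-15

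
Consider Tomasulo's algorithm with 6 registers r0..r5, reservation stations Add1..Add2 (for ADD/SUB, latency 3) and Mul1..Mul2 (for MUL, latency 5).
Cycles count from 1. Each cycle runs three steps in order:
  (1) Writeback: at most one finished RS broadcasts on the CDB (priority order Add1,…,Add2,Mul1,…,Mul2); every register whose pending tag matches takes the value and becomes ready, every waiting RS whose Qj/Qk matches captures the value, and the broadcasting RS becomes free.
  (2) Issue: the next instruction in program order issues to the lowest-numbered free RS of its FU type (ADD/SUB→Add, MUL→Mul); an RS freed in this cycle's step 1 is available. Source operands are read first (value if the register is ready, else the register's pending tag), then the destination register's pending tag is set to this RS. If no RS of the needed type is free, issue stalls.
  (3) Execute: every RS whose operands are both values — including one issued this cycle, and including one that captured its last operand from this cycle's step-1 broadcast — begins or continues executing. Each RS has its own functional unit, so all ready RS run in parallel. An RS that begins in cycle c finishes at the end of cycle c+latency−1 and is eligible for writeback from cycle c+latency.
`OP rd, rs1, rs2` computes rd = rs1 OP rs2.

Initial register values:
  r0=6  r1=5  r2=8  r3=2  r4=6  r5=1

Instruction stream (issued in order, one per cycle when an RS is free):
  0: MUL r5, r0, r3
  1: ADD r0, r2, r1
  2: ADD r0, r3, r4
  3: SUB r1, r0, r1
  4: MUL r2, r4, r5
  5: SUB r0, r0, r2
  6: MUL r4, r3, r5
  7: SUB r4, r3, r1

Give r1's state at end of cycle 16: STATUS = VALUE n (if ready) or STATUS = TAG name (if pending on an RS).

STATUS = VALUE 3

c1: issue MUL r5<-Mul1 | r0:6,r1:5,r2:8,r3:2,r4:6,r5:Mul1
c2: issue ADD r0<-Add1 | r0:Add1,r1:5,r2:8,r3:2,r4:6,r5:Mul1
c3: issue ADD r0<-Add2 | r0:Add2,r1:5,r2:8,r3:2,r4:6,r5:Mul1
c4: stall | r0:Add2,r1:5,r2:8,r3:2,r4:6,r5:Mul1
c5: CDB Add1=13; issue SUB r1<-Add1 | r0:Add2,r1:Add1,r2:8,r3:2,r4:6,r5:Mul1
c6: CDB Add2=8; issue MUL r2<-Mul2 | r0:8,r1:Add1,r2:Mul2,r3:2,r4:6,r5:Mul1
c7: CDB Mul1=12; issue SUB r0<-Add2 | r0:Add2,r1:Add1,r2:Mul2,r3:2,r4:6,r5:12
c8: issue MUL r4<-Mul1 | r0:Add2,r1:Add1,r2:Mul2,r3:2,r4:Mul1,r5:12
c9: CDB Add1=3; issue SUB r4<-Add1 | r0:Add2,r1:3,r2:Mul2,r3:2,r4:Add1,r5:12
c10: - | r0:Add2,r1:3,r2:Mul2,r3:2,r4:Add1,r5:12
c11: - | r0:Add2,r1:3,r2:Mul2,r3:2,r4:Add1,r5:12
c12: CDB Add1=-1 | r0:Add2,r1:3,r2:Mul2,r3:2,r4:-1,r5:12
c13: CDB Mul1=24 | r0:Add2,r1:3,r2:Mul2,r3:2,r4:-1,r5:12
c14: CDB Mul2=72 | r0:Add2,r1:3,r2:72,r3:2,r4:-1,r5:12
c15: - | r0:Add2,r1:3,r2:72,r3:2,r4:-1,r5:12
c16: - | r0:Add2,r1:3,r2:72,r3:2,r4:-1,r5:12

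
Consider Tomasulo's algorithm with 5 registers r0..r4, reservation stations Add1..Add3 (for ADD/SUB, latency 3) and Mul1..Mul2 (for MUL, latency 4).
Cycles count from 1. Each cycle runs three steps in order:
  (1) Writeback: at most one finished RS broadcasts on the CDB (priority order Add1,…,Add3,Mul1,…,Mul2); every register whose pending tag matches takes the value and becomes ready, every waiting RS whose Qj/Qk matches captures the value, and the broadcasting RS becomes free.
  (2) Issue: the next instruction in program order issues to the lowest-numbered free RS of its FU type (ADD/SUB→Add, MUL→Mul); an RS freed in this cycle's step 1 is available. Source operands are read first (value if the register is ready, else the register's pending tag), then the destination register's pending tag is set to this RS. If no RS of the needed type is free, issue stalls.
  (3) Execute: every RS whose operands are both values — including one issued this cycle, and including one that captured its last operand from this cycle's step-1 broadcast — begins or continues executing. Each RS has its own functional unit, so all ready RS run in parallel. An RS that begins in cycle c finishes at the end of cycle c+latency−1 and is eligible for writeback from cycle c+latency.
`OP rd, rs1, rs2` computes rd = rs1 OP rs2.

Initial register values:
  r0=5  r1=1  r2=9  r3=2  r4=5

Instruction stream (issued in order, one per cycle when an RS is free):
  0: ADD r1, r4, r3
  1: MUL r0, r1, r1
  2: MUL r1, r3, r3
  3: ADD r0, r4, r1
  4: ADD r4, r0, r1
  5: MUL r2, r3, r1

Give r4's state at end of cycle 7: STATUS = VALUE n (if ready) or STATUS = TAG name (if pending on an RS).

  c1: issue ADD r1<-Add1  regs: r0:5,r1:Add1,r2:9,r3:2,r4:5
  c2: issue MUL r0<-Mul1  regs: r0:Mul1,r1:Add1,r2:9,r3:2,r4:5
  c3: issue MUL r1<-Mul2  regs: r0:Mul1,r1:Mul2,r2:9,r3:2,r4:5
  c4: CDB Add1=7; issue ADD r0<-Add1  regs: r0:Add1,r1:Mul2,r2:9,r3:2,r4:5
  c5: issue ADD r4<-Add2  regs: r0:Add1,r1:Mul2,r2:9,r3:2,r4:Add2
  c6: stall  regs: r0:Add1,r1:Mul2,r2:9,r3:2,r4:Add2
  c7: CDB Mul2=4; issue MUL r2<-Mul2  regs: r0:Add1,r1:4,r2:Mul2,r3:2,r4:Add2

STATUS = TAG Add2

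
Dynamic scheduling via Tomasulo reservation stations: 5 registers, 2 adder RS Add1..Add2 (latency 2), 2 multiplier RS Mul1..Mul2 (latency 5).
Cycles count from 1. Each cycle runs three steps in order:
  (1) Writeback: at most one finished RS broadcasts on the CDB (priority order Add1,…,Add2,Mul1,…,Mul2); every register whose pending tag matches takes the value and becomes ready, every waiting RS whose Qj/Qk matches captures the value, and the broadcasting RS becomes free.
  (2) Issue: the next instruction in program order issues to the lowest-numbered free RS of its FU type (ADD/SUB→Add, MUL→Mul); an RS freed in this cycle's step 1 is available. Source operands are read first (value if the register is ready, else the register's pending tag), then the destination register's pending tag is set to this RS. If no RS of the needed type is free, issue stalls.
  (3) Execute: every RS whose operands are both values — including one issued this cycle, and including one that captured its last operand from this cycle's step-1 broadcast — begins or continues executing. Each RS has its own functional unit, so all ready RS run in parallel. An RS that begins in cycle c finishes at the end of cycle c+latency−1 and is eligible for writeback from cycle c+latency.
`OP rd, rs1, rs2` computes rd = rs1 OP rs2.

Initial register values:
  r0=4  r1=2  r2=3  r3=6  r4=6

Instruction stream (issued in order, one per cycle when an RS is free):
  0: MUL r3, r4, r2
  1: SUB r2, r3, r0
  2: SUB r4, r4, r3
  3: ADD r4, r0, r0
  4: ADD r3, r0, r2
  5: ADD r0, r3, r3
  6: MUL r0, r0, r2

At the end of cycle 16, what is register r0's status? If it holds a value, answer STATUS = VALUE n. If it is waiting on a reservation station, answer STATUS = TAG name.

c1: issue MUL r3<-Mul1 | r0:4,r1:2,r2:3,r3:Mul1,r4:6
c2: issue SUB r2<-Add1 | r0:4,r1:2,r2:Add1,r3:Mul1,r4:6
c3: issue SUB r4<-Add2 | r0:4,r1:2,r2:Add1,r3:Mul1,r4:Add2
c4: stall | r0:4,r1:2,r2:Add1,r3:Mul1,r4:Add2
c5: stall | r0:4,r1:2,r2:Add1,r3:Mul1,r4:Add2
c6: CDB Mul1=18; stall | r0:4,r1:2,r2:Add1,r3:18,r4:Add2
c7: stall | r0:4,r1:2,r2:Add1,r3:18,r4:Add2
c8: CDB Add1=14; issue ADD r4<-Add1 | r0:4,r1:2,r2:14,r3:18,r4:Add1
c9: CDB Add2=-12; issue ADD r3<-Add2 | r0:4,r1:2,r2:14,r3:Add2,r4:Add1
c10: CDB Add1=8; issue ADD r0<-Add1 | r0:Add1,r1:2,r2:14,r3:Add2,r4:8
c11: CDB Add2=18; issue MUL r0<-Mul1 | r0:Mul1,r1:2,r2:14,r3:18,r4:8
c12: - | r0:Mul1,r1:2,r2:14,r3:18,r4:8
c13: CDB Add1=36 | r0:Mul1,r1:2,r2:14,r3:18,r4:8
c14: - | r0:Mul1,r1:2,r2:14,r3:18,r4:8
c15: - | r0:Mul1,r1:2,r2:14,r3:18,r4:8
c16: - | r0:Mul1,r1:2,r2:14,r3:18,r4:8

STATUS = TAG Mul1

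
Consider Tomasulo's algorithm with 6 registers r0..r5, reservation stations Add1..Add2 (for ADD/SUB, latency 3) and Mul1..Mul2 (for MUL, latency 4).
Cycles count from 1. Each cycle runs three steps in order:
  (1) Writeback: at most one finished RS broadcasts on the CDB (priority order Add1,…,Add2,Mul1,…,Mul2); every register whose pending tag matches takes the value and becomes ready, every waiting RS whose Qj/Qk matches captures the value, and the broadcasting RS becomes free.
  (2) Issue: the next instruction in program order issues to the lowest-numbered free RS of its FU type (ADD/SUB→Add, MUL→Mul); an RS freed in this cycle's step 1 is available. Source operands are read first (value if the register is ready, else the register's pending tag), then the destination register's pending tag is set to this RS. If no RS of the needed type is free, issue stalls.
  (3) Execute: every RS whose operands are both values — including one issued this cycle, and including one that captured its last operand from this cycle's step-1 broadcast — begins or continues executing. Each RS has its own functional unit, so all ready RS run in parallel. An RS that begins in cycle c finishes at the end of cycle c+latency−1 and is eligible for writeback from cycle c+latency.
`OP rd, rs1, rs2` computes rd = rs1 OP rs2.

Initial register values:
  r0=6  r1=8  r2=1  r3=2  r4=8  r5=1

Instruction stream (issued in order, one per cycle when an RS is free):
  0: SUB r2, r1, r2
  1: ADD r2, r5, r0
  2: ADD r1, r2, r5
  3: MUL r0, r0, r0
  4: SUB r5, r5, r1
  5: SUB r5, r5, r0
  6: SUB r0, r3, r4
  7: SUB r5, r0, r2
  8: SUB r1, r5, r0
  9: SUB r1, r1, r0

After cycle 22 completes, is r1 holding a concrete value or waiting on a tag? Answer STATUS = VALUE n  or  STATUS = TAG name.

cycle 1: issue SUB r2<-Add1 // r0:6,r1:8,r2:Add1,r3:2,r4:8,r5:1
cycle 2: issue ADD r2<-Add2 // r0:6,r1:8,r2:Add2,r3:2,r4:8,r5:1
cycle 3: stall // r0:6,r1:8,r2:Add2,r3:2,r4:8,r5:1
cycle 4: CDB Add1=7; issue ADD r1<-Add1 // r0:6,r1:Add1,r2:Add2,r3:2,r4:8,r5:1
cycle 5: CDB Add2=7; issue MUL r0<-Mul1 // r0:Mul1,r1:Add1,r2:7,r3:2,r4:8,r5:1
cycle 6: issue SUB r5<-Add2 // r0:Mul1,r1:Add1,r2:7,r3:2,r4:8,r5:Add2
cycle 7: stall // r0:Mul1,r1:Add1,r2:7,r3:2,r4:8,r5:Add2
cycle 8: CDB Add1=8; issue SUB r5<-Add1 // r0:Mul1,r1:8,r2:7,r3:2,r4:8,r5:Add1
cycle 9: CDB Mul1=36; stall // r0:36,r1:8,r2:7,r3:2,r4:8,r5:Add1
cycle 10: stall // r0:36,r1:8,r2:7,r3:2,r4:8,r5:Add1
cycle 11: CDB Add2=-7; issue SUB r0<-Add2 // r0:Add2,r1:8,r2:7,r3:2,r4:8,r5:Add1
cycle 12: stall // r0:Add2,r1:8,r2:7,r3:2,r4:8,r5:Add1
cycle 13: stall // r0:Add2,r1:8,r2:7,r3:2,r4:8,r5:Add1
cycle 14: CDB Add1=-43; issue SUB r5<-Add1 // r0:Add2,r1:8,r2:7,r3:2,r4:8,r5:Add1
cycle 15: CDB Add2=-6; issue SUB r1<-Add2 // r0:-6,r1:Add2,r2:7,r3:2,r4:8,r5:Add1
cycle 16: stall // r0:-6,r1:Add2,r2:7,r3:2,r4:8,r5:Add1
cycle 17: stall // r0:-6,r1:Add2,r2:7,r3:2,r4:8,r5:Add1
cycle 18: CDB Add1=-13; issue SUB r1<-Add1 // r0:-6,r1:Add1,r2:7,r3:2,r4:8,r5:-13
cycle 19: - // r0:-6,r1:Add1,r2:7,r3:2,r4:8,r5:-13
cycle 20: - // r0:-6,r1:Add1,r2:7,r3:2,r4:8,r5:-13
cycle 21: CDB Add2=-7 // r0:-6,r1:Add1,r2:7,r3:2,r4:8,r5:-13
cycle 22: - // r0:-6,r1:Add1,r2:7,r3:2,r4:8,r5:-13

STATUS = TAG Add1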